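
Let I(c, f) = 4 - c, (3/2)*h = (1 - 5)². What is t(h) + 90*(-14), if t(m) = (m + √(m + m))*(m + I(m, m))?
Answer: -3652/3 + 32*√3/3 ≈ -1198.9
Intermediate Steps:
h = 32/3 (h = 2*(1 - 5)²/3 = (⅔)*(-4)² = (⅔)*16 = 32/3 ≈ 10.667)
t(m) = 4*m + 4*√2*√m (t(m) = (m + √(m + m))*(m + (4 - m)) = (m + √(2*m))*4 = (m + √2*√m)*4 = 4*m + 4*√2*√m)
t(h) + 90*(-14) = (4*(32/3) + 4*√2*√(32/3)) + 90*(-14) = (128/3 + 4*√2*(4*√6/3)) - 1260 = (128/3 + 32*√3/3) - 1260 = -3652/3 + 32*√3/3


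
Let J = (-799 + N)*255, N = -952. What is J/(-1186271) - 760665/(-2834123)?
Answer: 2167804920330/3362037925333 ≈ 0.64479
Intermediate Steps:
J = -446505 (J = (-799 - 952)*255 = -1751*255 = -446505)
J/(-1186271) - 760665/(-2834123) = -446505/(-1186271) - 760665/(-2834123) = -446505*(-1/1186271) - 760665*(-1/2834123) = 446505/1186271 + 760665/2834123 = 2167804920330/3362037925333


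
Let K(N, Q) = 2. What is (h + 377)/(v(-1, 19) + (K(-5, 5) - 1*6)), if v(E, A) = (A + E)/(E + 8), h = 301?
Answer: -2373/5 ≈ -474.60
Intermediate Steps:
v(E, A) = (A + E)/(8 + E)
(h + 377)/(v(-1, 19) + (K(-5, 5) - 1*6)) = (301 + 377)/((19 - 1)/(8 - 1) + (2 - 1*6)) = 678/(18/7 + (2 - 6)) = 678/((⅐)*18 - 4) = 678/(18/7 - 4) = 678/(-10/7) = 678*(-7/10) = -2373/5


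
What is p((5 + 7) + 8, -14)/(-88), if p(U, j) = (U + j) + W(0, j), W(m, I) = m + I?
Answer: 1/11 ≈ 0.090909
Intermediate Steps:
W(m, I) = I + m
p(U, j) = U + 2*j (p(U, j) = (U + j) + (j + 0) = (U + j) + j = U + 2*j)
p((5 + 7) + 8, -14)/(-88) = (((5 + 7) + 8) + 2*(-14))/(-88) = ((12 + 8) - 28)*(-1/88) = (20 - 28)*(-1/88) = -8*(-1/88) = 1/11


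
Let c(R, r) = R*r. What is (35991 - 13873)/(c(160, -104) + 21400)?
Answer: 11059/2380 ≈ 4.6466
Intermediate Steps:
(35991 - 13873)/(c(160, -104) + 21400) = (35991 - 13873)/(160*(-104) + 21400) = 22118/(-16640 + 21400) = 22118/4760 = 22118*(1/4760) = 11059/2380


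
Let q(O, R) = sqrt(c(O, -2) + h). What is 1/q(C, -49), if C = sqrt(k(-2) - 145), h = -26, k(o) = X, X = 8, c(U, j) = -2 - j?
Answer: -I*sqrt(26)/26 ≈ -0.19612*I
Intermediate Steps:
k(o) = 8
C = I*sqrt(137) (C = sqrt(8 - 145) = sqrt(-137) = I*sqrt(137) ≈ 11.705*I)
q(O, R) = I*sqrt(26) (q(O, R) = sqrt((-2 - 1*(-2)) - 26) = sqrt((-2 + 2) - 26) = sqrt(0 - 26) = sqrt(-26) = I*sqrt(26))
1/q(C, -49) = 1/(I*sqrt(26)) = -I*sqrt(26)/26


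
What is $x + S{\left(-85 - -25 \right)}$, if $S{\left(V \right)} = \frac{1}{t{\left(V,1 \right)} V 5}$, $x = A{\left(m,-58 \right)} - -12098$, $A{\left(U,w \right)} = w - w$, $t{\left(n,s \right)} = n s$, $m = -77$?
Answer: $\frac{217764001}{18000} \approx 12098.0$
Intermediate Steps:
$A{\left(U,w \right)} = 0$
$x = 12098$ ($x = 0 - -12098 = 0 + 12098 = 12098$)
$S{\left(V \right)} = \frac{1}{5 V^{2}}$ ($S{\left(V \right)} = \frac{1}{V 1 V 5} = \frac{1}{V V 5} = \frac{1}{V^{2} \cdot 5} = \frac{1}{5 V^{2}}$)
$x + S{\left(-85 - -25 \right)} = 12098 + \frac{1}{5 \left(-85 - -25\right)^{2}} = 12098 + \frac{1}{5 \left(-85 + 25\right)^{2}} = 12098 + \frac{1}{5 \cdot 3600} = 12098 + \frac{1}{5} \cdot \frac{1}{3600} = 12098 + \frac{1}{18000} = \frac{217764001}{18000}$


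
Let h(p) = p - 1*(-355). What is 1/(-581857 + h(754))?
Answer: -1/580748 ≈ -1.7219e-6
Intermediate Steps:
h(p) = 355 + p (h(p) = p + 355 = 355 + p)
1/(-581857 + h(754)) = 1/(-581857 + (355 + 754)) = 1/(-581857 + 1109) = 1/(-580748) = -1/580748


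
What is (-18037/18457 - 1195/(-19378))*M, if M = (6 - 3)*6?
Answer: -2947183839/178829873 ≈ -16.480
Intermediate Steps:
M = 18 (M = 3*6 = 18)
(-18037/18457 - 1195/(-19378))*M = (-18037/18457 - 1195/(-19378))*18 = (-18037*1/18457 - 1195*(-1/19378))*18 = (-18037/18457 + 1195/19378)*18 = -327464871/357659746*18 = -2947183839/178829873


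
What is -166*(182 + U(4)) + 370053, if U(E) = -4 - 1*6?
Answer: 341501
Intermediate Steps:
U(E) = -10 (U(E) = -4 - 6 = -10)
-166*(182 + U(4)) + 370053 = -166*(182 - 10) + 370053 = -166*172 + 370053 = -28552 + 370053 = 341501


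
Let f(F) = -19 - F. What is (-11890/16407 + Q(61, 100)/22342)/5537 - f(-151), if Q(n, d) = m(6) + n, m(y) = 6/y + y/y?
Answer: -267916899864235/2029671479178 ≈ -132.00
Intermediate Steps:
m(y) = 1 + 6/y (m(y) = 6/y + 1 = 1 + 6/y)
Q(n, d) = 2 + n (Q(n, d) = (6 + 6)/6 + n = (⅙)*12 + n = 2 + n)
(-11890/16407 + Q(61, 100)/22342)/5537 - f(-151) = (-11890/16407 + (2 + 61)/22342)/5537 - (-19 - 1*(-151)) = (-11890*1/16407 + 63*(1/22342))*(1/5537) - (-19 + 151) = (-11890/16407 + 63/22342)*(1/5537) - 1*132 = -264612739/366565194*1/5537 - 132 = -264612739/2029671479178 - 132 = -267916899864235/2029671479178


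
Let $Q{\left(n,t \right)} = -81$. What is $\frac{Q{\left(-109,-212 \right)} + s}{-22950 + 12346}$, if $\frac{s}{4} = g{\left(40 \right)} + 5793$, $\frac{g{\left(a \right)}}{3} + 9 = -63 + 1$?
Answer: $- \frac{22239}{10604} \approx -2.0972$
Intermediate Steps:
$g{\left(a \right)} = -213$ ($g{\left(a \right)} = -27 + 3 \left(-63 + 1\right) = -27 + 3 \left(-62\right) = -27 - 186 = -213$)
$s = 22320$ ($s = 4 \left(-213 + 5793\right) = 4 \cdot 5580 = 22320$)
$\frac{Q{\left(-109,-212 \right)} + s}{-22950 + 12346} = \frac{-81 + 22320}{-22950 + 12346} = \frac{22239}{-10604} = 22239 \left(- \frac{1}{10604}\right) = - \frac{22239}{10604}$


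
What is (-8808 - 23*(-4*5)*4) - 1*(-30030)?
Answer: 23062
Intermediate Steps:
(-8808 - 23*(-4*5)*4) - 1*(-30030) = (-8808 - 23*(-20)*4) + 30030 = (-8808 - (-460)*4) + 30030 = (-8808 - 1*(-1840)) + 30030 = (-8808 + 1840) + 30030 = -6968 + 30030 = 23062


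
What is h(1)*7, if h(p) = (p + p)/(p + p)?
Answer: 7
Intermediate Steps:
h(p) = 1 (h(p) = (2*p)/((2*p)) = (2*p)*(1/(2*p)) = 1)
h(1)*7 = 1*7 = 7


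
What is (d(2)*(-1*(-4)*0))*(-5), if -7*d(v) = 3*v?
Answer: 0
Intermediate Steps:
d(v) = -3*v/7
(d(2)*(-1*(-4)*0))*(-5) = ((-3/7*2)*(-1*(-4)*0))*(-5) = -24*0/7*(-5) = -6/7*0*(-5) = 0*(-5) = 0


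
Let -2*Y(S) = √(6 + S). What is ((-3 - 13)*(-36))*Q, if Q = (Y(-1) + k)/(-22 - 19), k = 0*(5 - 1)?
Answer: 288*√5/41 ≈ 15.707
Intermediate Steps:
k = 0 (k = 0*4 = 0)
Y(S) = -√(6 + S)/2
Q = √5/82 (Q = (-√(6 - 1)/2 + 0)/(-22 - 19) = (-√5/2 + 0)/(-41) = -√5/2*(-1/41) = √5/82 ≈ 0.027269)
((-3 - 13)*(-36))*Q = ((-3 - 13)*(-36))*(√5/82) = (-16*(-36))*(√5/82) = 576*(√5/82) = 288*√5/41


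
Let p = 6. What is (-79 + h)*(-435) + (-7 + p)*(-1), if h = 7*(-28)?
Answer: 119626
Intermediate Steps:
h = -196
(-79 + h)*(-435) + (-7 + p)*(-1) = (-79 - 196)*(-435) + (-7 + 6)*(-1) = -275*(-435) - 1*(-1) = 119625 + 1 = 119626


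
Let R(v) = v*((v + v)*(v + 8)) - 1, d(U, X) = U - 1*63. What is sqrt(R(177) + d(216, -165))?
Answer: sqrt(11591882) ≈ 3404.7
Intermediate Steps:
d(U, X) = -63 + U (d(U, X) = U - 63 = -63 + U)
R(v) = -1 + 2*v**2*(8 + v) (R(v) = v*((2*v)*(8 + v)) - 1 = v*(2*v*(8 + v)) - 1 = 2*v**2*(8 + v) - 1 = -1 + 2*v**2*(8 + v))
sqrt(R(177) + d(216, -165)) = sqrt((-1 + 2*177**3 + 16*177**2) + (-63 + 216)) = sqrt((-1 + 2*5545233 + 16*31329) + 153) = sqrt((-1 + 11090466 + 501264) + 153) = sqrt(11591729 + 153) = sqrt(11591882)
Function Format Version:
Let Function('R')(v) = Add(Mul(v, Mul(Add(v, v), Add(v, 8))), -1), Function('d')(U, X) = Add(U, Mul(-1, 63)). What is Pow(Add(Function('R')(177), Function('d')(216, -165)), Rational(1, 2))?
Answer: Pow(11591882, Rational(1, 2)) ≈ 3404.7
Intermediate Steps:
Function('d')(U, X) = Add(-63, U) (Function('d')(U, X) = Add(U, -63) = Add(-63, U))
Function('R')(v) = Add(-1, Mul(2, Pow(v, 2), Add(8, v))) (Function('R')(v) = Add(Mul(v, Mul(Mul(2, v), Add(8, v))), -1) = Add(Mul(v, Mul(2, v, Add(8, v))), -1) = Add(Mul(2, Pow(v, 2), Add(8, v)), -1) = Add(-1, Mul(2, Pow(v, 2), Add(8, v))))
Pow(Add(Function('R')(177), Function('d')(216, -165)), Rational(1, 2)) = Pow(Add(Add(-1, Mul(2, Pow(177, 3)), Mul(16, Pow(177, 2))), Add(-63, 216)), Rational(1, 2)) = Pow(Add(Add(-1, Mul(2, 5545233), Mul(16, 31329)), 153), Rational(1, 2)) = Pow(Add(Add(-1, 11090466, 501264), 153), Rational(1, 2)) = Pow(Add(11591729, 153), Rational(1, 2)) = Pow(11591882, Rational(1, 2))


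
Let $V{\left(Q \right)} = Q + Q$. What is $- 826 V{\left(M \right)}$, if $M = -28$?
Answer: $46256$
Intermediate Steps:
$V{\left(Q \right)} = 2 Q$
$- 826 V{\left(M \right)} = - 826 \cdot 2 \left(-28\right) = \left(-826\right) \left(-56\right) = 46256$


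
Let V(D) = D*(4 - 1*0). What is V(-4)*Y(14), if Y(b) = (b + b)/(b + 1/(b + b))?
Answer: -12544/393 ≈ -31.919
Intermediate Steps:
V(D) = 4*D (V(D) = D*(4 + 0) = D*4 = 4*D)
Y(b) = 2*b/(b + 1/(2*b)) (Y(b) = (2*b)/(b + 1/(2*b)) = 2*b/(b + 1/(2*b)))
V(-4)*Y(14) = (4*(-4))*(4*14²/(1 + 2*14²)) = -64*196/(1 + 2*196) = -64*196/(1 + 392) = -64*196/393 = -16*784/393 = -12544/393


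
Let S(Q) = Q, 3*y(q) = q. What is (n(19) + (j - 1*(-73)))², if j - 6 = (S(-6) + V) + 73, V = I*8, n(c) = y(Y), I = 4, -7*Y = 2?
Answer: 13957696/441 ≈ 31650.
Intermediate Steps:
Y = -2/7 (Y = -⅐*2 = -2/7 ≈ -0.28571)
y(q) = q/3
n(c) = -2/21 (n(c) = (⅓)*(-2/7) = -2/21)
V = 32 (V = 4*8 = 32)
j = 105 (j = 6 + ((-6 + 32) + 73) = 6 + (26 + 73) = 6 + 99 = 105)
(n(19) + (j - 1*(-73)))² = (-2/21 + (105 - 1*(-73)))² = (-2/21 + (105 + 73))² = (-2/21 + 178)² = (3736/21)² = 13957696/441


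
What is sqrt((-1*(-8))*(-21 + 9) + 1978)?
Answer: sqrt(1882) ≈ 43.382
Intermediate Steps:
sqrt((-1*(-8))*(-21 + 9) + 1978) = sqrt(8*(-12) + 1978) = sqrt(-96 + 1978) = sqrt(1882)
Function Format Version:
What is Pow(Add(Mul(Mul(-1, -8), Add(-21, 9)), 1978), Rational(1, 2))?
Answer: Pow(1882, Rational(1, 2)) ≈ 43.382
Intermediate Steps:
Pow(Add(Mul(Mul(-1, -8), Add(-21, 9)), 1978), Rational(1, 2)) = Pow(Add(Mul(8, -12), 1978), Rational(1, 2)) = Pow(Add(-96, 1978), Rational(1, 2)) = Pow(1882, Rational(1, 2))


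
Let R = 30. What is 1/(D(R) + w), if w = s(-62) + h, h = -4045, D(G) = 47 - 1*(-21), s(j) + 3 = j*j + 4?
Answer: -1/132 ≈ -0.0075758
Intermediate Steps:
s(j) = 1 + j² (s(j) = -3 + (j*j + 4) = -3 + (j² + 4) = -3 + (4 + j²) = 1 + j²)
D(G) = 68 (D(G) = 47 + 21 = 68)
w = -200 (w = (1 + (-62)²) - 4045 = (1 + 3844) - 4045 = 3845 - 4045 = -200)
1/(D(R) + w) = 1/(68 - 200) = 1/(-132) = -1/132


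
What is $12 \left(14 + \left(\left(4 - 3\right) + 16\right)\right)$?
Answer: $372$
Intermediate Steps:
$12 \left(14 + \left(\left(4 - 3\right) + 16\right)\right) = 12 \left(14 + \left(1 + 16\right)\right) = 12 \left(14 + 17\right) = 12 \cdot 31 = 372$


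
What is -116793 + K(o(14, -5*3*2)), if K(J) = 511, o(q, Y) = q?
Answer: -116282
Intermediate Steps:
-116793 + K(o(14, -5*3*2)) = -116793 + 511 = -116282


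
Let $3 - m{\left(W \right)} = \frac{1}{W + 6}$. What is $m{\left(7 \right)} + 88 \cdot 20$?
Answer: $\frac{22918}{13} \approx 1762.9$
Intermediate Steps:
$m{\left(W \right)} = 3 - \frac{1}{6 + W}$ ($m{\left(W \right)} = 3 - \frac{1}{W + 6} = 3 - \frac{1}{6 + W}$)
$m{\left(7 \right)} + 88 \cdot 20 = \frac{17 + 3 \cdot 7}{6 + 7} + 88 \cdot 20 = \frac{17 + 21}{13} + 1760 = \frac{1}{13} \cdot 38 + 1760 = \frac{38}{13} + 1760 = \frac{22918}{13}$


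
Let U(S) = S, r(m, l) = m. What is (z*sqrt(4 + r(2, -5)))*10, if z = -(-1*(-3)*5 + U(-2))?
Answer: -130*sqrt(6) ≈ -318.43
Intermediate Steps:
z = -13 (z = -(-1*(-3)*5 - 2) = -(3*5 - 2) = -(15 - 2) = -1*13 = -13)
(z*sqrt(4 + r(2, -5)))*10 = -13*sqrt(4 + 2)*10 = -13*sqrt(6)*10 = -130*sqrt(6)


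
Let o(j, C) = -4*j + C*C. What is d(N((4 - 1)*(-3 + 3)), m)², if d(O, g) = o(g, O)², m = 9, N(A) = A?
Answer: 1679616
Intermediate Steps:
o(j, C) = C² - 4*j (o(j, C) = -4*j + C² = C² - 4*j)
d(O, g) = (O² - 4*g)²
d(N((4 - 1)*(-3 + 3)), m)² = ((((4 - 1)*(-3 + 3))² - 4*9)²)² = (((3*0)² - 36)²)² = ((0² - 36)²)² = ((0 - 36)²)² = ((-36)²)² = 1296² = 1679616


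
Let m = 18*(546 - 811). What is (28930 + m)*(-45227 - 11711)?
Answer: -1375622080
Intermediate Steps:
m = -4770 (m = 18*(-265) = -4770)
(28930 + m)*(-45227 - 11711) = (28930 - 4770)*(-45227 - 11711) = 24160*(-56938) = -1375622080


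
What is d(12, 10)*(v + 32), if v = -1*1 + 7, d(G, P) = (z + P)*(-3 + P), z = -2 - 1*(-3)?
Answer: 2926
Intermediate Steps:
z = 1 (z = -2 + 3 = 1)
d(G, P) = (1 + P)*(-3 + P)
v = 6 (v = -1 + 7 = 6)
d(12, 10)*(v + 32) = (-3 + 10² - 2*10)*(6 + 32) = (-3 + 100 - 20)*38 = 77*38 = 2926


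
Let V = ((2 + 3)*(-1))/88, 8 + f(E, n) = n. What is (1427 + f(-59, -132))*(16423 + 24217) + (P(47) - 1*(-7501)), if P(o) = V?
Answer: 4603383923/88 ≈ 5.2311e+7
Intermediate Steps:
f(E, n) = -8 + n
V = -5/88 (V = (5*(-1))*(1/88) = -5*1/88 = -5/88 ≈ -0.056818)
P(o) = -5/88
(1427 + f(-59, -132))*(16423 + 24217) + (P(47) - 1*(-7501)) = (1427 + (-8 - 132))*(16423 + 24217) + (-5/88 - 1*(-7501)) = (1427 - 140)*40640 + (-5/88 + 7501) = 1287*40640 + 660083/88 = 52303680 + 660083/88 = 4603383923/88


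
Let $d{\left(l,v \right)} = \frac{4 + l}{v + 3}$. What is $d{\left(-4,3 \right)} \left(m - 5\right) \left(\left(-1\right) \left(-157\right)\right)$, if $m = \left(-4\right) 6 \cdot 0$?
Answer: $0$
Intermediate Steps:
$d{\left(l,v \right)} = \frac{4 + l}{3 + v}$
$m = 0$ ($m = \left(-24\right) 0 = 0$)
$d{\left(-4,3 \right)} \left(m - 5\right) \left(\left(-1\right) \left(-157\right)\right) = \frac{4 - 4}{3 + 3} \left(0 - 5\right) \left(\left(-1\right) \left(-157\right)\right) = \frac{1}{6} \cdot 0 \left(-5\right) 157 = 0 \left(-5\right) 157 = 0 \cdot 157 = 0$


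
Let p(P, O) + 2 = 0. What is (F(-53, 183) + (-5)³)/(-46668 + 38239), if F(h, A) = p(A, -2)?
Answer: 127/8429 ≈ 0.015067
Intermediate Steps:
p(P, O) = -2 (p(P, O) = -2 + 0 = -2)
F(h, A) = -2
(F(-53, 183) + (-5)³)/(-46668 + 38239) = (-2 + (-5)³)/(-46668 + 38239) = (-2 - 125)/(-8429) = -127*(-1/8429) = 127/8429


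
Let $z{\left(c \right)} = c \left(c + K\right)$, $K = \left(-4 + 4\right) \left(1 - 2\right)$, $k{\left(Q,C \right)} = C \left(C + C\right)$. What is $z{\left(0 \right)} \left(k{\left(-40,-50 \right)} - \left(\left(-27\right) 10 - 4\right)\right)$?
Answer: $0$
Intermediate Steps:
$k{\left(Q,C \right)} = 2 C^{2}$ ($k{\left(Q,C \right)} = C 2 C = 2 C^{2}$)
$K = 0$ ($K = 0 \left(-1\right) = 0$)
$z{\left(c \right)} = c^{2}$ ($z{\left(c \right)} = c \left(c + 0\right) = c c = c^{2}$)
$z{\left(0 \right)} \left(k{\left(-40,-50 \right)} - \left(\left(-27\right) 10 - 4\right)\right) = 0^{2} \left(2 \left(-50\right)^{2} - \left(\left(-27\right) 10 - 4\right)\right) = 0 \left(2 \cdot 2500 - \left(-270 - 4\right)\right) = 0 \left(5000 - -274\right) = 0 \left(5000 + 274\right) = 0 \cdot 5274 = 0$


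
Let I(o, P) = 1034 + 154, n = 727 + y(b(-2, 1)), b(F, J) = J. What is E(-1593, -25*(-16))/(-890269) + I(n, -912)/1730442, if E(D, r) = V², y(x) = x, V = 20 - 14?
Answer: 165890610/256759811483 ≈ 0.00064609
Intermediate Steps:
V = 6
E(D, r) = 36 (E(D, r) = 6² = 36)
n = 728 (n = 727 + 1 = 728)
I(o, P) = 1188
E(-1593, -25*(-16))/(-890269) + I(n, -912)/1730442 = 36/(-890269) + 1188/1730442 = 36*(-1/890269) + 1188*(1/1730442) = -36/890269 + 198/288407 = 165890610/256759811483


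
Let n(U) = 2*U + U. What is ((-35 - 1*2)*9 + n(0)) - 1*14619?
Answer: -14952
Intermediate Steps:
n(U) = 3*U
((-35 - 1*2)*9 + n(0)) - 1*14619 = ((-35 - 1*2)*9 + 3*0) - 1*14619 = ((-35 - 2)*9 + 0) - 14619 = (-37*9 + 0) - 14619 = (-333 + 0) - 14619 = -333 - 14619 = -14952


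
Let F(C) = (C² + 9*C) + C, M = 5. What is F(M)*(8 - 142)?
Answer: -10050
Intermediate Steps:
F(C) = C² + 10*C
F(M)*(8 - 142) = (5*(10 + 5))*(8 - 142) = (5*15)*(-134) = 75*(-134) = -10050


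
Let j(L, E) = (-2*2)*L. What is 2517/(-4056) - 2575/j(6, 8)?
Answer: 216329/2028 ≈ 106.67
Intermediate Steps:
j(L, E) = -4*L
2517/(-4056) - 2575/j(6, 8) = 2517/(-4056) - 2575/((-4*6)) = 2517*(-1/4056) - 2575/(-24) = -839/1352 - 2575*(-1/24) = -839/1352 + 2575/24 = 216329/2028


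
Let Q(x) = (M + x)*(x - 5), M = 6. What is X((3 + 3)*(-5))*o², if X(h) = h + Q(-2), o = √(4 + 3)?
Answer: -406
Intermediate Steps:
o = √7 ≈ 2.6458
Q(x) = (-5 + x)*(6 + x) (Q(x) = (6 + x)*(x - 5) = (6 + x)*(-5 + x) = (-5 + x)*(6 + x))
X(h) = -28 + h (X(h) = h + (-30 - 2 + (-2)²) = h + (-30 - 2 + 4) = h - 28 = -28 + h)
X((3 + 3)*(-5))*o² = (-28 + (3 + 3)*(-5))*(√7)² = (-28 + 6*(-5))*7 = (-28 - 30)*7 = -58*7 = -406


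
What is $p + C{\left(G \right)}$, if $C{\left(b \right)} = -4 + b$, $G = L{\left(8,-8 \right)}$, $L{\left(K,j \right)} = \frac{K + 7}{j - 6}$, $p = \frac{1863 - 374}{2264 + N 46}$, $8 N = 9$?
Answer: $- \frac{574289}{129682} \approx -4.4284$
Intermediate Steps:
$N = \frac{9}{8}$ ($N = \frac{1}{8} \cdot 9 = \frac{9}{8} \approx 1.125$)
$p = \frac{5956}{9263}$ ($p = \frac{1863 - 374}{2264 + \frac{9}{8} \cdot 46} = \frac{1489}{2264 + \frac{207}{4}} = \frac{1489}{\frac{9263}{4}} = 1489 \cdot \frac{4}{9263} = \frac{5956}{9263} \approx 0.64299$)
$L{\left(K,j \right)} = \frac{7 + K}{-6 + j}$
$G = - \frac{15}{14}$ ($G = \frac{7 + 8}{-6 - 8} = \frac{1}{-14} \cdot 15 = \left(- \frac{1}{14}\right) 15 = - \frac{15}{14} \approx -1.0714$)
$p + C{\left(G \right)} = \frac{5956}{9263} - \frac{71}{14} = - \frac{574289}{129682}$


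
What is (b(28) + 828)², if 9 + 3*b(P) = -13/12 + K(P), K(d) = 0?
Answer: 881317969/1296 ≈ 6.8003e+5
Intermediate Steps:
b(P) = -121/36 (b(P) = -3 + (-13/12 + 0)/3 = -3 + (⅓)*(-13/12) = -3 - 13/36 = -121/36)
(b(28) + 828)² = (-121/36 + 828)² = (29687/36)² = 881317969/1296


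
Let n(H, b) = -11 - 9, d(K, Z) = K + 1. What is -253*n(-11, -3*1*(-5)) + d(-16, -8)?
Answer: 5045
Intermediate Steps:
d(K, Z) = 1 + K
n(H, b) = -20
-253*n(-11, -3*1*(-5)) + d(-16, -8) = -253*(-20) + (1 - 16) = 5060 - 15 = 5045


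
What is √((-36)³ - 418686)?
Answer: I*√465342 ≈ 682.16*I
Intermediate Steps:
√((-36)³ - 418686) = √(-46656 - 418686) = √(-465342) = I*√465342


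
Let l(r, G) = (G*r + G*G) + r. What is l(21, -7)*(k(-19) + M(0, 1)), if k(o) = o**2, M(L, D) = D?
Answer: -27874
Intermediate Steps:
l(r, G) = r + G**2 + G*r (l(r, G) = (G*r + G**2) + r = (G**2 + G*r) + r = r + G**2 + G*r)
l(21, -7)*(k(-19) + M(0, 1)) = (21 + (-7)**2 - 7*21)*((-19)**2 + 1) = (21 + 49 - 147)*(361 + 1) = -77*362 = -27874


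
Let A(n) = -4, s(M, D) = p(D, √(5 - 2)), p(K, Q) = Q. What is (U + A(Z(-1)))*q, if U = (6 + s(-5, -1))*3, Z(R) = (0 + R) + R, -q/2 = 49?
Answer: -1372 - 294*√3 ≈ -1881.2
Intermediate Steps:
q = -98 (q = -2*49 = -98)
Z(R) = 2*R (Z(R) = R + R = 2*R)
s(M, D) = √3 (s(M, D) = √(5 - 2) = √3)
U = 18 + 3*√3 (U = (6 + √3)*3 = 18 + 3*√3 ≈ 23.196)
(U + A(Z(-1)))*q = ((18 + 3*√3) - 4)*(-98) = (14 + 3*√3)*(-98) = -1372 - 294*√3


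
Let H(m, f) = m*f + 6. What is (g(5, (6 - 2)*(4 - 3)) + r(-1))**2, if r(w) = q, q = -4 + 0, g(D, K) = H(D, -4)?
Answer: 324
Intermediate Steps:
H(m, f) = 6 + f*m (H(m, f) = f*m + 6 = 6 + f*m)
g(D, K) = 6 - 4*D
q = -4
r(w) = -4
(g(5, (6 - 2)*(4 - 3)) + r(-1))**2 = ((6 - 4*5) - 4)**2 = ((6 - 20) - 4)**2 = (-14 - 4)**2 = (-18)**2 = 324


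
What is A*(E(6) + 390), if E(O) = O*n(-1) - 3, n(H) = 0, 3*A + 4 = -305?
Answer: -39861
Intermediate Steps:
A = -103 (A = -4/3 + (⅓)*(-305) = -4/3 - 305/3 = -103)
E(O) = -3 (E(O) = O*0 - 3 = 0 - 3 = -3)
A*(E(6) + 390) = -103*(-3 + 390) = -103*387 = -39861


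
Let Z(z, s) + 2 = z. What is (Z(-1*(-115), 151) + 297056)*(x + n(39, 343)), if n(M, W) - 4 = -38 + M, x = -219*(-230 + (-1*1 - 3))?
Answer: 15230208419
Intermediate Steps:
x = 51246 (x = -219*(-230 + (-1 - 3)) = -219*(-230 - 4) = -219*(-234) = 51246)
n(M, W) = -34 + M (n(M, W) = 4 + (-38 + M) = -34 + M)
Z(z, s) = -2 + z
(Z(-1*(-115), 151) + 297056)*(x + n(39, 343)) = ((-2 - 1*(-115)) + 297056)*(51246 + (-34 + 39)) = ((-2 + 115) + 297056)*(51246 + 5) = (113 + 297056)*51251 = 297169*51251 = 15230208419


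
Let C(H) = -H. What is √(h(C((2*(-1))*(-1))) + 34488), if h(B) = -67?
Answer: √34421 ≈ 185.53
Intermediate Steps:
√(h(C((2*(-1))*(-1))) + 34488) = √(-67 + 34488) = √34421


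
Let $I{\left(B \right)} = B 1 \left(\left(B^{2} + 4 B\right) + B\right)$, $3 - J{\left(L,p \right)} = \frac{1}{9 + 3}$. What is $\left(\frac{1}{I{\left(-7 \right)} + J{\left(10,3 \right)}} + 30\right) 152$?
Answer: $\frac{5201136}{1141} \approx 4558.4$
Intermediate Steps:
$J{\left(L,p \right)} = \frac{35}{12}$ ($J{\left(L,p \right)} = 3 - \frac{1}{9 + 3} = 3 - \frac{1}{12} = \frac{35}{12}$)
$I{\left(B \right)} = B \left(B^{2} + 5 B\right)$
$\left(\frac{1}{I{\left(-7 \right)} + J{\left(10,3 \right)}} + 30\right) 152 = \left(\frac{1}{\left(-7\right)^{2} \left(5 - 7\right) + \frac{35}{12}} + 30\right) 152 = \left(\frac{1}{49 \left(-2\right) + \frac{35}{12}} + 30\right) 152 = \left(\frac{1}{-98 + \frac{35}{12}} + 30\right) 152 = \left(\frac{1}{- \frac{1141}{12}} + 30\right) 152 = \left(- \frac{12}{1141} + 30\right) 152 = \frac{34218}{1141} \cdot 152 = \frac{5201136}{1141}$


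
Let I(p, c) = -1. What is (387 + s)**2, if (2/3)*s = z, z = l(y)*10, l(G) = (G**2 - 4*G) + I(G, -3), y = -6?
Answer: 1617984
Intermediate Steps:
l(G) = -1 + G**2 - 4*G (l(G) = (G**2 - 4*G) - 1 = -1 + G**2 - 4*G)
z = 590 (z = (-1 + (-6)**2 - 4*(-6))*10 = (-1 + 36 + 24)*10 = 59*10 = 590)
s = 885 (s = (3/2)*590 = 885)
(387 + s)**2 = (387 + 885)**2 = 1272**2 = 1617984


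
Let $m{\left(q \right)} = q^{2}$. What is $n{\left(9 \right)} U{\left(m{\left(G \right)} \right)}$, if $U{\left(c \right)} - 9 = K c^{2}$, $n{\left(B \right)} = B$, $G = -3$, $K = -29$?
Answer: $-21060$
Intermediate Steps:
$U{\left(c \right)} = 9 - 29 c^{2}$
$n{\left(9 \right)} U{\left(m{\left(G \right)} \right)} = 9 \left(9 - 29 \left(\left(-3\right)^{2}\right)^{2}\right) = 9 \left(9 - 29 \cdot 9^{2}\right) = 9 \left(9 - 2349\right) = 9 \left(-2340\right) = -21060$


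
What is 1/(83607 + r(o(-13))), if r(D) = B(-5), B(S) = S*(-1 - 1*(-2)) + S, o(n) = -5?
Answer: 1/83597 ≈ 1.1962e-5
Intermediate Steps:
B(S) = 2*S (B(S) = S*(-1 + 2) + S = S*1 + S = S + S = 2*S)
r(D) = -10 (r(D) = 2*(-5) = -10)
1/(83607 + r(o(-13))) = 1/(83607 - 10) = 1/83597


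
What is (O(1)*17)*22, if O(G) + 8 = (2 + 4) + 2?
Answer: 0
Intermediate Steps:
O(G) = 0 (O(G) = -8 + ((2 + 4) + 2) = -8 + (6 + 2) = -8 + 8 = 0)
(O(1)*17)*22 = (0*17)*22 = 0*22 = 0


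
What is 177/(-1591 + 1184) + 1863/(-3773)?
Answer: -129642/139601 ≈ -0.92866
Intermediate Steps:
177/(-1591 + 1184) + 1863/(-3773) = 177/(-407) + 1863*(-1/3773) = 177*(-1/407) - 1863/3773 = -177/407 - 1863/3773 = -129642/139601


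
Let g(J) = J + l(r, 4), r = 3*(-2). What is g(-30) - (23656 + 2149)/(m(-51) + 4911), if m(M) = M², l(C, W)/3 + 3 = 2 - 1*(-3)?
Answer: -206093/7512 ≈ -27.435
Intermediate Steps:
r = -6
l(C, W) = 6 (l(C, W) = -9 + 3*(2 - 1*(-3)) = -9 + 3*(2 + 3) = -9 + 3*5 = -9 + 15 = 6)
g(J) = 6 + J (g(J) = J + 6 = 6 + J)
g(-30) - (23656 + 2149)/(m(-51) + 4911) = (6 - 30) - (23656 + 2149)/((-51)² + 4911) = -24 - 25805/(2601 + 4911) = -24 - 25805/7512 = -206093/7512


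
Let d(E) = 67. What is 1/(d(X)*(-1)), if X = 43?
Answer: -1/67 ≈ -0.014925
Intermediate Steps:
1/(d(X)*(-1)) = 1/(67*(-1)) = 1/(-67) = -1/67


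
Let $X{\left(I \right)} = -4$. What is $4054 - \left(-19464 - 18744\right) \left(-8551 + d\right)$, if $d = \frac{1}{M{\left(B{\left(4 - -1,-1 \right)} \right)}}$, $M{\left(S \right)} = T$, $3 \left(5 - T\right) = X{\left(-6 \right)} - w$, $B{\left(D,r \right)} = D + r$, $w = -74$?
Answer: $- \frac{17969305094}{55} \approx -3.2671 \cdot 10^{8}$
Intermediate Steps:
$T = - \frac{55}{3}$ ($T = 5 - \frac{-4 - -74}{3} = 5 - \frac{-4 + 74}{3} = 5 - \frac{70}{3} = - \frac{55}{3} \approx -18.333$)
$M{\left(S \right)} = - \frac{55}{3}$
$d = - \frac{3}{55}$ ($d = \frac{1}{- \frac{55}{3}} = - \frac{3}{55} \approx -0.054545$)
$4054 - \left(-19464 - 18744\right) \left(-8551 + d\right) = 4054 - \left(-19464 - 18744\right) \left(-8551 - \frac{3}{55}\right) = 4054 - \left(-38208\right) \left(- \frac{470308}{55}\right) = 4054 - \frac{17969528064}{55} = - \frac{17969305094}{55}$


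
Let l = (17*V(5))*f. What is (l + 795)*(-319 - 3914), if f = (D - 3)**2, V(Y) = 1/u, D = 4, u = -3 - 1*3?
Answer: -6706483/2 ≈ -3.3532e+6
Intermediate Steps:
u = -6 (u = -3 - 3 = -6)
V(Y) = -1/6 (V(Y) = 1/(-6) = -1/6)
f = 1 (f = (4 - 3)**2 = 1**2 = 1)
l = -17/6 (l = (17*(-1/6))*1 = -17/6*1 = -17/6 ≈ -2.8333)
(l + 795)*(-319 - 3914) = (-17/6 + 795)*(-319 - 3914) = (4753/6)*(-4233) = -6706483/2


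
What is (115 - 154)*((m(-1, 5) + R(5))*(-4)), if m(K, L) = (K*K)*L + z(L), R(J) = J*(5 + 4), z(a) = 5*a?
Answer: 11700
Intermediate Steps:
R(J) = 9*J (R(J) = J*9 = 9*J)
m(K, L) = 5*L + L*K² (m(K, L) = (K*K)*L + 5*L = K²*L + 5*L = L*K² + 5*L = 5*L + L*K²)
(115 - 154)*((m(-1, 5) + R(5))*(-4)) = (115 - 154)*((5*(5 + (-1)²) + 9*5)*(-4)) = -39*(5*(5 + 1) + 45)*(-4) = -39*(5*6 + 45)*(-4) = -39*(30 + 45)*(-4) = -2925*(-4) = -39*(-300) = 11700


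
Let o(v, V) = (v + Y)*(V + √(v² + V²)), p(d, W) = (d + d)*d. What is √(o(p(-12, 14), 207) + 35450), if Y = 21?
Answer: √(99413 + 2781*√1553) ≈ 457.17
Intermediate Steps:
p(d, W) = 2*d² (p(d, W) = (2*d)*d = 2*d²)
o(v, V) = (21 + v)*(V + √(V² + v²)) (o(v, V) = (v + 21)*(V + √(v² + V²)) = (21 + v)*(V + √(V² + v²)))
√(o(p(-12, 14), 207) + 35450) = √((21*207 + 21*√(207² + (2*(-12)²)²) + 207*(2*(-12)²) + (2*(-12)²)*√(207² + (2*(-12)²)²)) + 35450) = √((4347 + 21*√(42849 + (2*144)²) + 207*(2*144) + (2*144)*√(42849 + (2*144)²)) + 35450) = √((4347 + 21*√(42849 + 288²) + 207*288 + 288*√(42849 + 288²)) + 35450) = √((4347 + 21*√(42849 + 82944) + 59616 + 288*√(42849 + 82944)) + 35450) = √((4347 + 21*√125793 + 59616 + 288*√125793) + 35450) = √((4347 + 21*(9*√1553) + 59616 + 288*(9*√1553)) + 35450) = √((4347 + 189*√1553 + 59616 + 2592*√1553) + 35450) = √((63963 + 2781*√1553) + 35450) = √(99413 + 2781*√1553)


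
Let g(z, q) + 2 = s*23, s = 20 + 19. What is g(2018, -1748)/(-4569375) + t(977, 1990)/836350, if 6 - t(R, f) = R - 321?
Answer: -14874508/15286387125 ≈ -0.00097306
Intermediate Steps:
t(R, f) = 327 - R (t(R, f) = 6 - (R - 321) = 6 - (-321 + R) = 6 + (321 - R) = 327 - R)
s = 39
g(z, q) = 895 (g(z, q) = -2 + 39*23 = -2 + 897 = 895)
g(2018, -1748)/(-4569375) + t(977, 1990)/836350 = 895/(-4569375) + (327 - 1*977)/836350 = 895*(-1/4569375) + (327 - 977)*(1/836350) = -179/913875 - 650*1/836350 = -179/913875 - 13/16727 = -14874508/15286387125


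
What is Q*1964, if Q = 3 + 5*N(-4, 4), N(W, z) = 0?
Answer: 5892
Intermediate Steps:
Q = 3 (Q = 3 + 5*0 = 3 + 0 = 3)
Q*1964 = 3*1964 = 5892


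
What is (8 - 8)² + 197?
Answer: 197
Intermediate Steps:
(8 - 8)² + 197 = 0² + 197 = 0 + 197 = 197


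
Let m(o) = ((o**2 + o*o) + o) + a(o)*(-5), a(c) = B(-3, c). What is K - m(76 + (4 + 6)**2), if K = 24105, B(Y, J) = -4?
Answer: -38043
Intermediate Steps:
a(c) = -4
m(o) = 20 + o + 2*o**2 (m(o) = ((o**2 + o*o) + o) - 4*(-5) = ((o**2 + o**2) + o) + 20 = (2*o**2 + o) + 20 = (o + 2*o**2) + 20 = 20 + o + 2*o**2)
K - m(76 + (4 + 6)**2) = 24105 - (20 + (76 + (4 + 6)**2) + 2*(76 + (4 + 6)**2)**2) = 24105 - (20 + (76 + 10**2) + 2*(76 + 10**2)**2) = 24105 - (20 + (76 + 100) + 2*(76 + 100)**2) = 24105 - (20 + 176 + 2*176**2) = 24105 - (20 + 176 + 2*30976) = 24105 - (20 + 176 + 61952) = 24105 - 1*62148 = 24105 - 62148 = -38043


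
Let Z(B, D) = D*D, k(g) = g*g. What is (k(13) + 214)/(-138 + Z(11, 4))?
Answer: -383/122 ≈ -3.1393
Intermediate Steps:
k(g) = g²
Z(B, D) = D²
(k(13) + 214)/(-138 + Z(11, 4)) = (13² + 214)/(-138 + 4²) = (169 + 214)/(-138 + 16) = 383/(-122) = 383*(-1/122) = -383/122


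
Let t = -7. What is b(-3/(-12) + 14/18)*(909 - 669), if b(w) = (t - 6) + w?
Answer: -8620/3 ≈ -2873.3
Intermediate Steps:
b(w) = -13 + w (b(w) = (-7 - 6) + w = -13 + w)
b(-3/(-12) + 14/18)*(909 - 669) = (-13 + (-3/(-12) + 14/18))*(909 - 669) = (-13 + (-3*(-1/12) + 14*(1/18)))*240 = (-13 + (¼ + 7/9))*240 = (-13 + 37/36)*240 = -431/36*240 = -8620/3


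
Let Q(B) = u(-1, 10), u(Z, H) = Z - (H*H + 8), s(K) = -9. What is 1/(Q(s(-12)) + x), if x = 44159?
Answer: 1/44050 ≈ 2.2701e-5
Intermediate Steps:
u(Z, H) = -8 + Z - H**2 (u(Z, H) = Z - (H**2 + 8) = Z - (8 + H**2) = Z + (-8 - H**2) = -8 + Z - H**2)
Q(B) = -109 (Q(B) = -8 - 1 - 1*10**2 = -8 - 1 - 1*100 = -8 - 1 - 100 = -109)
1/(Q(s(-12)) + x) = 1/(-109 + 44159) = 1/44050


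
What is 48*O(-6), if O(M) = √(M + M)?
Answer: 96*I*√3 ≈ 166.28*I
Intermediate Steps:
O(M) = √2*√M (O(M) = √(2*M) = √2*√M)
48*O(-6) = 48*(√2*√(-6)) = 48*(√2*(I*√6)) = 48*(2*I*√3) = 96*I*√3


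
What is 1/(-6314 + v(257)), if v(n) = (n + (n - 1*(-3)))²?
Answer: 1/260975 ≈ 3.8318e-6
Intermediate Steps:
v(n) = (3 + 2*n)² (v(n) = (n + (n + 3))² = (n + (3 + n))² = (3 + 2*n)²)
1/(-6314 + v(257)) = 1/(-6314 + (3 + 2*257)²) = 1/(-6314 + (3 + 514)²) = 1/(-6314 + 517²) = 1/(-6314 + 267289) = 1/260975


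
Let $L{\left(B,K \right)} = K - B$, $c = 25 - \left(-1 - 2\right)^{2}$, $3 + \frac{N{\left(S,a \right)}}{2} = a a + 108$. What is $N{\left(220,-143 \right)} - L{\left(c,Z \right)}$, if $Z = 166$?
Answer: $40958$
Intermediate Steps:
$N{\left(S,a \right)} = 210 + 2 a^{2}$ ($N{\left(S,a \right)} = -6 + 2 \left(a a + 108\right) = -6 + 2 \left(a^{2} + 108\right) = -6 + 2 \left(108 + a^{2}\right) = -6 + \left(216 + 2 a^{2}\right) = 210 + 2 a^{2}$)
$c = 16$ ($c = 25 - \left(-3\right)^{2} = 25 - 9 = 16$)
$N{\left(220,-143 \right)} - L{\left(c,Z \right)} = \left(210 + 2 \left(-143\right)^{2}\right) - \left(166 - 16\right) = \left(210 + 2 \cdot 20449\right) - \left(166 - 16\right) = \left(210 + 40898\right) - 150 = 41108 - 150 = 40958$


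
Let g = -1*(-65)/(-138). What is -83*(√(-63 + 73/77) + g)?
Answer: 5395/138 - 83*I*√367906/77 ≈ 39.094 - 653.82*I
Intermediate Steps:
g = -65/138 (g = 65*(-1/138) = -65/138 ≈ -0.47101)
-83*(√(-63 + 73/77) + g) = -83*(√(-63 + 73/77) - 65/138) = -83*(√(-4778/77) - 65/138) = -83*(I*√367906/77 - 65/138) = -83*(-65/138 + I*√367906/77) = 5395/138 - 83*I*√367906/77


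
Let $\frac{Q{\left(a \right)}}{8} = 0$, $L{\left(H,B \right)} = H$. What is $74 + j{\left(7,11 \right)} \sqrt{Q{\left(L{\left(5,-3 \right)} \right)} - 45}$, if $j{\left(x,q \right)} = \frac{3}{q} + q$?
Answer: $74 + \frac{372 i \sqrt{5}}{11} \approx 74.0 + 75.62 i$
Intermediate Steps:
$j{\left(x,q \right)} = q + \frac{3}{q}$
$Q{\left(a \right)} = 0$ ($Q{\left(a \right)} = 8 \cdot 0 = 0$)
$74 + j{\left(7,11 \right)} \sqrt{Q{\left(L{\left(5,-3 \right)} \right)} - 45} = 74 + \left(11 + \frac{3}{11}\right) \sqrt{0 - 45} = 74 + \left(11 + 3 \cdot \frac{1}{11}\right) \sqrt{-45} = 74 + \left(11 + \frac{3}{11}\right) 3 i \sqrt{5} = 74 + \frac{124 \cdot 3 i \sqrt{5}}{11} = 74 + \frac{372 i \sqrt{5}}{11}$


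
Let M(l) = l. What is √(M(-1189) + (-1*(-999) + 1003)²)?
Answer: √4006815 ≈ 2001.7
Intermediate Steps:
√(M(-1189) + (-1*(-999) + 1003)²) = √(-1189 + (-1*(-999) + 1003)²) = √(-1189 + (999 + 1003)²) = √(-1189 + 2002²) = √(-1189 + 4008004) = √4006815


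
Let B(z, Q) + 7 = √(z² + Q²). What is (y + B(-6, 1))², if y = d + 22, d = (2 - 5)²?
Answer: (24 + √37)² ≈ 904.97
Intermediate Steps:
d = 9 (d = (-3)² = 9)
y = 31 (y = 9 + 22 = 31)
B(z, Q) = -7 + √(Q² + z²) (B(z, Q) = -7 + √(z² + Q²) = -7 + √(Q² + z²))
(y + B(-6, 1))² = (31 + (-7 + √(1² + (-6)²)))² = (31 + (-7 + √(1 + 36)))² = (31 + (-7 + √37))² = (24 + √37)²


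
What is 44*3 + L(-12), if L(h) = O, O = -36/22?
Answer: 1434/11 ≈ 130.36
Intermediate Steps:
O = -18/11 (O = -36*1/22 = -18/11 ≈ -1.6364)
L(h) = -18/11
44*3 + L(-12) = 44*3 - 18/11 = 132 - 18/11 = 1434/11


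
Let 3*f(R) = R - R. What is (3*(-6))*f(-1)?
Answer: 0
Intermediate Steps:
f(R) = 0 (f(R) = (R - R)/3 = (⅓)*0 = 0)
(3*(-6))*f(-1) = (3*(-6))*0 = -18*0 = 0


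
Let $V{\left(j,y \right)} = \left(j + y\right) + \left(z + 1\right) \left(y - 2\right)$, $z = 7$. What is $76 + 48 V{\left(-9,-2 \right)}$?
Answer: $-1988$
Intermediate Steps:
$V{\left(j,y \right)} = -16 + j + 9 y$ ($V{\left(j,y \right)} = \left(j + y\right) + \left(7 + 1\right) \left(y - 2\right) = \left(j + y\right) + 8 \left(-2 + y\right) = \left(j + y\right) + \left(-16 + 8 y\right) = -16 + j + 9 y$)
$76 + 48 V{\left(-9,-2 \right)} = 76 + 48 \left(-16 - 9 + 9 \left(-2\right)\right) = 76 + 48 \left(-16 - 9 - 18\right) = 76 + 48 \left(-43\right) = 76 - 2064 = -1988$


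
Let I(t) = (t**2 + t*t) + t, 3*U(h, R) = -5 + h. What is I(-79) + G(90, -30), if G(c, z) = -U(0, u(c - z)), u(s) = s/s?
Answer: 37214/3 ≈ 12405.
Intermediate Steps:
u(s) = 1
U(h, R) = -5/3 + h/3 (U(h, R) = (-5 + h)/3 = -5/3 + h/3)
I(t) = t + 2*t**2 (I(t) = (t**2 + t**2) + t = 2*t**2 + t = t + 2*t**2)
G(c, z) = 5/3 (G(c, z) = -(-5/3 + (1/3)*0) = -(-5/3 + 0) = -1*(-5/3) = 5/3)
I(-79) + G(90, -30) = -79*(1 + 2*(-79)) + 5/3 = -79*(1 - 158) + 5/3 = -79*(-157) + 5/3 = 12403 + 5/3 = 37214/3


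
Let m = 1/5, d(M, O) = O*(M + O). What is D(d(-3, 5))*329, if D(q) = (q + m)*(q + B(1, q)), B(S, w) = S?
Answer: 184569/5 ≈ 36914.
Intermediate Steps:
m = ⅕ ≈ 0.20000
D(q) = (1 + q)*(⅕ + q) (D(q) = (q + ⅕)*(q + 1) = (⅕ + q)*(1 + q) = (1 + q)*(⅕ + q))
D(d(-3, 5))*329 = (⅕ + (5*(-3 + 5))² + 6*(5*(-3 + 5))/5)*329 = (⅕ + (5*2)² + 6*(5*2)/5)*329 = (⅕ + 10² + (6/5)*10)*329 = (⅕ + 100 + 12)*329 = (561/5)*329 = 184569/5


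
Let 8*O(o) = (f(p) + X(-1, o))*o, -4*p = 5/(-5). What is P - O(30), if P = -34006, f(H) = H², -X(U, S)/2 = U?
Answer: -2176879/64 ≈ -34014.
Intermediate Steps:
X(U, S) = -2*U
p = ¼ (p = -5/(4*(-5)) = -5*(-1)/(4*5) = -¼*(-1) = ¼ ≈ 0.25000)
O(o) = 33*o/128 (O(o) = (((¼)² - 2*(-1))*o)/8 = ((1/16 + 2)*o)/8 = (33*o/16)/8 = 33*o/128)
P - O(30) = -34006 - 33*30/128 = -34006 - 1*495/64 = -34006 - 495/64 = -2176879/64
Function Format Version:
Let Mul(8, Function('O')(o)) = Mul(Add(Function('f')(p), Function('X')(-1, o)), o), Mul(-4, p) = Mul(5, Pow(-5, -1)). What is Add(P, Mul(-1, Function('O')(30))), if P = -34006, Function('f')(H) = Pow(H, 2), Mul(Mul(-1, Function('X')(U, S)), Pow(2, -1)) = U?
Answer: Rational(-2176879, 64) ≈ -34014.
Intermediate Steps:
Function('X')(U, S) = Mul(-2, U)
p = Rational(1, 4) (p = Mul(Rational(-1, 4), Mul(5, Pow(-5, -1))) = Mul(Rational(-1, 4), Mul(5, Rational(-1, 5))) = Mul(Rational(-1, 4), -1) = Rational(1, 4) ≈ 0.25000)
Function('O')(o) = Mul(Rational(33, 128), o) (Function('O')(o) = Mul(Rational(1, 8), Mul(Add(Pow(Rational(1, 4), 2), Mul(-2, -1)), o)) = Mul(Rational(1, 8), Mul(Add(Rational(1, 16), 2), o)) = Mul(Rational(1, 8), Mul(Rational(33, 16), o)) = Mul(Rational(33, 128), o))
Add(P, Mul(-1, Function('O')(30))) = Add(-34006, Mul(-1, Mul(Rational(33, 128), 30))) = Add(-34006, Mul(-1, Rational(495, 64))) = Add(-34006, Rational(-495, 64)) = Rational(-2176879, 64)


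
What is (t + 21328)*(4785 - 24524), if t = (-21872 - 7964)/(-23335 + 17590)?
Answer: -2419195969844/5745 ≈ -4.2110e+8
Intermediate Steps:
t = 29836/5745 (t = -29836/(-5745) = -29836*(-1/5745) = 29836/5745 ≈ 5.1934)
(t + 21328)*(4785 - 24524) = (29836/5745 + 21328)*(4785 - 24524) = (122559196/5745)*(-19739) = -2419195969844/5745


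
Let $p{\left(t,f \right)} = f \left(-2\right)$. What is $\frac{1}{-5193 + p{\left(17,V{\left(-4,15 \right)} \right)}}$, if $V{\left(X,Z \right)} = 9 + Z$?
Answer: $- \frac{1}{5241} \approx -0.0001908$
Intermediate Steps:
$p{\left(t,f \right)} = - 2 f$
$\frac{1}{-5193 + p{\left(17,V{\left(-4,15 \right)} \right)}} = \frac{1}{-5193 - 2 \left(9 + 15\right)} = \frac{1}{-5193 - 48} = \frac{1}{-5241} = - \frac{1}{5241}$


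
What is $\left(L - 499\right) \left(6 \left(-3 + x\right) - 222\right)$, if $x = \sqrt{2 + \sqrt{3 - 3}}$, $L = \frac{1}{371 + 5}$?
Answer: $\frac{5628690}{47} - \frac{562869 \sqrt{2}}{188} \approx 1.1553 \cdot 10^{5}$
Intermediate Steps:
$L = \frac{1}{376} \approx 0.0026596$
$x = \sqrt{2}$ ($x = \sqrt{2 + \sqrt{0}} = \sqrt{2 + 0} = \sqrt{2} \approx 1.4142$)
$\left(L - 499\right) \left(6 \left(-3 + x\right) - 222\right) = \left(\frac{1}{376} - 499\right) \left(6 \left(-3 + \sqrt{2}\right) - 222\right) = - \frac{187623 \left(\left(-18 + 6 \sqrt{2}\right) - 222\right)}{376} = - \frac{187623 \left(-240 + 6 \sqrt{2}\right)}{376} = \frac{5628690}{47} - \frac{562869 \sqrt{2}}{188}$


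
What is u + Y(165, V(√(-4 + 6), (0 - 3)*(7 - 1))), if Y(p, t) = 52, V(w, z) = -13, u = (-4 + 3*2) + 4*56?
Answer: 278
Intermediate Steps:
u = 226 (u = (-4 + 6) + 224 = 2 + 224 = 226)
u + Y(165, V(√(-4 + 6), (0 - 3)*(7 - 1))) = 226 + 52 = 278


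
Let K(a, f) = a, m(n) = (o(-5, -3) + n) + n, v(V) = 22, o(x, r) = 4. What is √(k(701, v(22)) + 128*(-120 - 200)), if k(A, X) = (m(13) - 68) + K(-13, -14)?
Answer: I*√41011 ≈ 202.51*I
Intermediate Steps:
m(n) = 4 + 2*n (m(n) = (4 + n) + n = 4 + 2*n)
k(A, X) = -51 (k(A, X) = ((4 + 2*13) - 68) - 13 = ((4 + 26) - 68) - 13 = (30 - 68) - 13 = -38 - 13 = -51)
√(k(701, v(22)) + 128*(-120 - 200)) = √(-51 + 128*(-120 - 200)) = √(-51 + 128*(-320)) = √(-51 - 40960) = √(-41011) = I*√41011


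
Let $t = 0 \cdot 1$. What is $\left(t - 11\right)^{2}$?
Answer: $121$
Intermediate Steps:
$t = 0$
$\left(t - 11\right)^{2} = \left(0 - 11\right)^{2} = \left(-11\right)^{2} = 121$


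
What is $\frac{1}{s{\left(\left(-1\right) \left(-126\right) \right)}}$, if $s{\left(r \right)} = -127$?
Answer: $- \frac{1}{127} \approx -0.007874$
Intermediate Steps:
$\frac{1}{s{\left(\left(-1\right) \left(-126\right) \right)}} = \frac{1}{-127} = - \frac{1}{127}$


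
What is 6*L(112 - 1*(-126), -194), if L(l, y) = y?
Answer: -1164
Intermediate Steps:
6*L(112 - 1*(-126), -194) = 6*(-194) = -1164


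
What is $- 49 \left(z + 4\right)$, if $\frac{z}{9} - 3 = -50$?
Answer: $20531$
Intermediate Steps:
$z = -423$ ($z = 27 + 9 \left(-50\right) = 27 - 450 = -423$)
$- 49 \left(z + 4\right) = - 49 \left(-423 + 4\right) = \left(-49\right) \left(-419\right) = 20531$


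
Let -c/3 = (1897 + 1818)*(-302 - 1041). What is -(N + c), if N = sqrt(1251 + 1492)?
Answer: -14967735 - sqrt(2743) ≈ -1.4968e+7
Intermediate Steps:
N = sqrt(2743) ≈ 52.374
c = 14967735 (c = -3*(1897 + 1818)*(-302 - 1041) = -11145*(-1343) = -3*(-4989245) = 14967735)
-(N + c) = -(sqrt(2743) + 14967735) = -(14967735 + sqrt(2743)) = -14967735 - sqrt(2743)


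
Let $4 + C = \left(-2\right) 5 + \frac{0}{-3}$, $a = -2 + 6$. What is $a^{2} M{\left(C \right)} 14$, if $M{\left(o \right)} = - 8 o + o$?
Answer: $21952$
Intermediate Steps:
$a = 4$
$C = -14$ ($C = -4 + \left(\left(-2\right) 5 + \frac{0}{-3}\right) = -4 + \left(-10 + 0 \left(- \frac{1}{3}\right)\right) = -4 + \left(-10 + 0\right) = -4 - 10 = -14$)
$M{\left(o \right)} = - 7 o$
$a^{2} M{\left(C \right)} 14 = 4^{2} \left(\left(-7\right) \left(-14\right)\right) 14 = 16 \cdot 98 \cdot 14 = 1568 \cdot 14 = 21952$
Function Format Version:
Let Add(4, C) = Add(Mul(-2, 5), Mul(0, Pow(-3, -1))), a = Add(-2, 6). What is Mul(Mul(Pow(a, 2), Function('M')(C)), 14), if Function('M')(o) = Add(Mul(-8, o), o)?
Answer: 21952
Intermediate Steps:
a = 4
C = -14 (C = Add(-4, Add(Mul(-2, 5), Mul(0, Pow(-3, -1)))) = Add(-4, Add(-10, Mul(0, Rational(-1, 3)))) = Add(-4, Add(-10, 0)) = Add(-4, -10) = -14)
Function('M')(o) = Mul(-7, o)
Mul(Mul(Pow(a, 2), Function('M')(C)), 14) = Mul(Mul(Pow(4, 2), Mul(-7, -14)), 14) = Mul(Mul(16, 98), 14) = Mul(1568, 14) = 21952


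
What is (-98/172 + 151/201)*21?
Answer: 21959/5762 ≈ 3.8110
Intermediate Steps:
(-98/172 + 151/201)*21 = (-98*1/172 + 151*(1/201))*21 = (-49/86 + 151/201)*21 = (3137/17286)*21 = 21959/5762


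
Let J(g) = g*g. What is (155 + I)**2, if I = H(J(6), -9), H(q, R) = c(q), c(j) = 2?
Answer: 24649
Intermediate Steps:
J(g) = g**2
H(q, R) = 2
I = 2
(155 + I)**2 = (155 + 2)**2 = 157**2 = 24649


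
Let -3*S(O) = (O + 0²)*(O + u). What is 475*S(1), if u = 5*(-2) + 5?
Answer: 1900/3 ≈ 633.33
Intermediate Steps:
u = -5 (u = -10 + 5 = -5)
S(O) = -O*(-5 + O)/3 (S(O) = -(O + 0²)*(O - 5)/3 = -(O + 0)*(-5 + O)/3 = -O*(-5 + O)/3)
475*S(1) = 475*((⅓)*1*(5 - 1*1)) = 475*((⅓)*1*(5 - 1)) = 475*((⅓)*1*4) = 475*(4/3) = 1900/3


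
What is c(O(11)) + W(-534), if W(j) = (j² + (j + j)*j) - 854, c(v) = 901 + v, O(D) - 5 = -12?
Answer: 855508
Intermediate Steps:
O(D) = -7 (O(D) = 5 - 12 = -7)
W(j) = -854 + 3*j² (W(j) = (j² + (2*j)*j) - 854 = (j² + 2*j²) - 854 = 3*j² - 854 = -854 + 3*j²)
c(O(11)) + W(-534) = (901 - 7) + (-854 + 3*(-534)²) = 894 + (-854 + 3*285156) = 894 + (-854 + 855468) = 894 + 854614 = 855508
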